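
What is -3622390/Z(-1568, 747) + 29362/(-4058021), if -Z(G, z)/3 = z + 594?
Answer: 14699616566864/16325418483 ≈ 900.41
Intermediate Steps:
Z(G, z) = -1782 - 3*z (Z(G, z) = -3*(z + 594) = -3*(594 + z) = -1782 - 3*z)
-3622390/Z(-1568, 747) + 29362/(-4058021) = -3622390/(-1782 - 3*747) + 29362/(-4058021) = -3622390/(-1782 - 2241) + 29362*(-1/4058021) = -3622390/(-4023) - 29362/4058021 = -3622390*(-1/4023) - 29362/4058021 = 3622390/4023 - 29362/4058021 = 14699616566864/16325418483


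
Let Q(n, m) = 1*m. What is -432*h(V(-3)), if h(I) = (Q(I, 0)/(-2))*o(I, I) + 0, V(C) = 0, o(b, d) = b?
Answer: 0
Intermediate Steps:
Q(n, m) = m
h(I) = 0 (h(I) = (0/(-2))*I + 0 = (0*(-½))*I + 0 = 0*I + 0 = 0 + 0 = 0)
-432*h(V(-3)) = -432*0 = 0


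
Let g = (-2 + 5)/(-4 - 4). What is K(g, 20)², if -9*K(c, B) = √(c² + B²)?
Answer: 25609/5184 ≈ 4.9400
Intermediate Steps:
g = -3/8 (g = 3/(-8) = 3*(-⅛) = -3/8 ≈ -0.37500)
K(c, B) = -√(B² + c²)/9 (K(c, B) = -√(c² + B²)/9 = -√(B² + c²)/9)
K(g, 20)² = (-√(20² + (-3/8)²)/9)² = (-√(400 + 9/64)/9)² = (-√25609/72)² = 25609/5184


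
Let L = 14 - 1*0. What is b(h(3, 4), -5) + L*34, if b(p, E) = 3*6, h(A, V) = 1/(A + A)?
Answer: 494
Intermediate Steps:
L = 14 (L = 14 + 0 = 14)
h(A, V) = 1/(2*A)
b(p, E) = 18
b(h(3, 4), -5) + L*34 = 18 + 14*34 = 18 + 476 = 494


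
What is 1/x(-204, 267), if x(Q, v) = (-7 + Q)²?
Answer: 1/44521 ≈ 2.2461e-5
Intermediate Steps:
1/x(-204, 267) = 1/((-7 - 204)²) = 1/((-211)²) = 1/44521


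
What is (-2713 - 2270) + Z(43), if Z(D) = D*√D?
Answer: -4983 + 43*√43 ≈ -4701.0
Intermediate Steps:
Z(D) = D^(3/2)
(-2713 - 2270) + Z(43) = (-2713 - 2270) + 43^(3/2) = -4983 + 43*√43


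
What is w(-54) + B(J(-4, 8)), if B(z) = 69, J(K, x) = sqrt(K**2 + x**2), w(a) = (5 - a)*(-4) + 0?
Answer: -167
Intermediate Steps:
w(a) = -20 + 4*a (w(a) = (-20 + 4*a) + 0 = -20 + 4*a)
w(-54) + B(J(-4, 8)) = (-20 + 4*(-54)) + 69 = (-20 - 216) + 69 = -236 + 69 = -167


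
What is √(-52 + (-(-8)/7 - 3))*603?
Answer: 603*I*√2639/7 ≈ 4425.3*I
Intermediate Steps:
√(-52 + (-(-8)/7 - 3))*603 = √(-52 + (-2*(-4/7) - 3))*603 = √(-52 + (8/7 - 3))*603 = √(-52 - 13/7)*603 = √(-377/7)*603 = (I*√2639/7)*603 = 603*I*√2639/7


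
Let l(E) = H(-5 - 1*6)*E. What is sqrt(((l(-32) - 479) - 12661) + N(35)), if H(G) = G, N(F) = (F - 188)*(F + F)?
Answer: I*sqrt(23498) ≈ 153.29*I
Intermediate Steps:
N(F) = 2*F*(-188 + F) (N(F) = (-188 + F)*(2*F) = 2*F*(-188 + F))
l(E) = -11*E (l(E) = (-5 - 1*6)*E = (-5 - 6)*E = -11*E)
sqrt(((l(-32) - 479) - 12661) + N(35)) = sqrt(((-11*(-32) - 479) - 12661) + 2*35*(-188 + 35)) = sqrt(((352 - 479) - 12661) + 2*35*(-153)) = sqrt((-127 - 12661) - 10710) = sqrt(-12788 - 10710) = sqrt(-23498) = I*sqrt(23498)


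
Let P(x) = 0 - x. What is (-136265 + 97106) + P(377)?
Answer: -39536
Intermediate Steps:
P(x) = -x
(-136265 + 97106) + P(377) = (-136265 + 97106) - 1*377 = -39159 - 377 = -39536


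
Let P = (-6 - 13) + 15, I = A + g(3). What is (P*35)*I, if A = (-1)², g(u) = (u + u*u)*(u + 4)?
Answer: -11900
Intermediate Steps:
g(u) = (4 + u)*(u + u²) (g(u) = (u + u²)*(4 + u) = (4 + u)*(u + u²))
A = 1
I = 85 (I = 1 + 3*(4 + 3² + 5*3) = 1 + 3*(4 + 9 + 15) = 1 + 3*28 = 1 + 84 = 85)
P = -4 (P = -19 + 15 = -4)
(P*35)*I = -4*35*85 = -140*85 = -11900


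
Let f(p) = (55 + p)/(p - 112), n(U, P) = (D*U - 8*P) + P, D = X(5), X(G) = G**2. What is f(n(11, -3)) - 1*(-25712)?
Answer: 4731359/184 ≈ 25714.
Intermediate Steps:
D = 25 (D = 5**2 = 25)
n(U, P) = -7*P + 25*U (n(U, P) = (25*U - 8*P) + P = (-8*P + 25*U) + P = -7*P + 25*U)
f(p) = (55 + p)/(-112 + p)
f(n(11, -3)) - 1*(-25712) = (55 + (-7*(-3) + 25*11))/(-112 + (-7*(-3) + 25*11)) - 1*(-25712) = (55 + (21 + 275))/(-112 + (21 + 275)) + 25712 = (55 + 296)/(-112 + 296) + 25712 = 351/184 + 25712 = 4731359/184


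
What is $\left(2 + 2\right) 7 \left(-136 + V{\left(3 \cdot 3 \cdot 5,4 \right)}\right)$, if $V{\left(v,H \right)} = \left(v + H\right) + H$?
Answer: $-2324$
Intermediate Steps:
$V{\left(v,H \right)} = v + 2 H$ ($V{\left(v,H \right)} = \left(H + v\right) + H = v + 2 H$)
$\left(2 + 2\right) 7 \left(-136 + V{\left(3 \cdot 3 \cdot 5,4 \right)}\right) = \left(2 + 2\right) 7 \left(-136 + \left(3 \cdot 3 \cdot 5 + 2 \cdot 4\right)\right) = 4 \cdot 7 \left(-136 + \left(9 \cdot 5 + 8\right)\right) = 28 \left(-136 + \left(45 + 8\right)\right) = 28 \left(-136 + 53\right) = 28 \left(-83\right) = -2324$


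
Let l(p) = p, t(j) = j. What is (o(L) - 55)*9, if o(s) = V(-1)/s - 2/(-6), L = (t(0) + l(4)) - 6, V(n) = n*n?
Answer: -993/2 ≈ -496.50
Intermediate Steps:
V(n) = n²
L = -2 (L = (0 + 4) - 6 = 4 - 6 = -2)
o(s) = ⅓ + 1/s (o(s) = (-1)²/s - 2/(-6) = 1/s - 2*(-⅙) = 1/s + ⅓ = ⅓ + 1/s)
(o(L) - 55)*9 = ((⅓)*(3 - 2)/(-2) - 55)*9 = ((⅓)*(-½)*1 - 55)*9 = (-⅙ - 55)*9 = -331/6*9 = -993/2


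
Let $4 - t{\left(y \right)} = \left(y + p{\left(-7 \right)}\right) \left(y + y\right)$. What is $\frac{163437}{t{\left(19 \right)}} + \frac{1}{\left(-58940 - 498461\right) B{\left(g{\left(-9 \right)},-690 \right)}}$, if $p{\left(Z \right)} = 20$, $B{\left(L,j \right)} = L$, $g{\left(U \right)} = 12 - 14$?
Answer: $- \frac{45549973249}{411919339} \approx -110.58$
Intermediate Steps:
$g{\left(U \right)} = -2$ ($g{\left(U \right)} = 12 - 14 = -2$)
$t{\left(y \right)} = 4 - 2 y \left(20 + y\right)$ ($t{\left(y \right)} = 4 - \left(y + 20\right) \left(y + y\right) = 4 - \left(20 + y\right) 2 y = 4 - 2 y \left(20 + y\right)$)
$\frac{163437}{t{\left(19 \right)}} + \frac{1}{\left(-58940 - 498461\right) B{\left(g{\left(-9 \right)},-690 \right)}} = \frac{163437}{4 - 760 - 2 \cdot 19^{2}} + \frac{1}{\left(-58940 - 498461\right) \left(-2\right)} = \frac{163437}{4 - 760 - 722} + \frac{1}{-557401} \left(- \frac{1}{2}\right) = \frac{163437}{4 - 760 - 722} - - \frac{1}{1114802} = \frac{163437}{-1478} + \frac{1}{1114802} = 163437 \left(- \frac{1}{1478}\right) + \frac{1}{1114802} = - \frac{163437}{1478} + \frac{1}{1114802} = - \frac{45549973249}{411919339}$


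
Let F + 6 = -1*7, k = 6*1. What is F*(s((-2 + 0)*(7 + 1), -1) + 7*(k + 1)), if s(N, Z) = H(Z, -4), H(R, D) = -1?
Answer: -624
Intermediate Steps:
k = 6
s(N, Z) = -1
F = -13 (F = -6 - 1*7 = -6 - 7 = -13)
F*(s((-2 + 0)*(7 + 1), -1) + 7*(k + 1)) = -13*(-1 + 7*(6 + 1)) = -13*(-1 + 7*7) = -13*(-1 + 49) = -13*48 = -624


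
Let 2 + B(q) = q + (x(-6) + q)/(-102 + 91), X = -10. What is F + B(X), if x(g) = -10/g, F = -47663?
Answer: -1573250/33 ≈ -47674.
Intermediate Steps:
B(q) = -71/33 + 10*q/11 (B(q) = -2 + (q + (-10/(-6) + q)/(-102 + 91)) = -2 + (q + (-10*(-⅙) + q)/(-11)) = -2 + (q + (5/3 + q)*(-1/11)) = -2 + (q + (-5/33 - q/11)) = -2 + (-5/33 + 10*q/11) = -71/33 + 10*q/11)
F + B(X) = -47663 + (-71/33 + (10/11)*(-10)) = -47663 + (-71/33 - 100/11) = -47663 - 371/33 = -1573250/33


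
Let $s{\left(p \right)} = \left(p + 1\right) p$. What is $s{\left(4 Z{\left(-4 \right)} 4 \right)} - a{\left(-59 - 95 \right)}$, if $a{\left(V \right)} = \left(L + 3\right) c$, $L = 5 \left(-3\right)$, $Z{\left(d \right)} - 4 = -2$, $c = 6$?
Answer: $1128$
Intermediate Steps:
$Z{\left(d \right)} = 2$ ($Z{\left(d \right)} = 4 - 2 = 2$)
$L = -15$
$s{\left(p \right)} = p \left(1 + p\right)$ ($s{\left(p \right)} = \left(1 + p\right) p = p \left(1 + p\right)$)
$a{\left(V \right)} = -72$ ($a{\left(V \right)} = \left(-15 + 3\right) 6 = \left(-12\right) 6 = -72$)
$s{\left(4 Z{\left(-4 \right)} 4 \right)} - a{\left(-59 - 95 \right)} = 4 \cdot 2 \cdot 4 \left(1 + 4 \cdot 2 \cdot 4\right) - -72 = 8 \cdot 4 \left(1 + 8 \cdot 4\right) + 72 = 32 \left(1 + 32\right) + 72 = 32 \cdot 33 + 72 = 1056 + 72 = 1128$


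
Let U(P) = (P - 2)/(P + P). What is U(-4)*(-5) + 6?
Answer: 9/4 ≈ 2.2500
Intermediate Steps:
U(P) = (-2 + P)/(2*P) (U(P) = (-2 + P)/((2*P)) = (-2 + P)*(1/(2*P)) = (-2 + P)/(2*P))
U(-4)*(-5) + 6 = ((½)*(-2 - 4)/(-4))*(-5) + 6 = ((½)*(-¼)*(-6))*(-5) + 6 = (¾)*(-5) + 6 = -15/4 + 6 = 9/4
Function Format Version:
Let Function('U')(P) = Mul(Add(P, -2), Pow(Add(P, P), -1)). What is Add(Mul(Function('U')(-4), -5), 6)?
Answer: Rational(9, 4) ≈ 2.2500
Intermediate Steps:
Function('U')(P) = Mul(Rational(1, 2), Pow(P, -1), Add(-2, P)) (Function('U')(P) = Mul(Add(-2, P), Pow(Mul(2, P), -1)) = Mul(Add(-2, P), Mul(Rational(1, 2), Pow(P, -1))) = Mul(Rational(1, 2), Pow(P, -1), Add(-2, P)))
Add(Mul(Function('U')(-4), -5), 6) = Add(Mul(Mul(Rational(1, 2), Pow(-4, -1), Add(-2, -4)), -5), 6) = Add(Mul(Mul(Rational(1, 2), Rational(-1, 4), -6), -5), 6) = Add(Mul(Rational(3, 4), -5), 6) = Add(Rational(-15, 4), 6) = Rational(9, 4)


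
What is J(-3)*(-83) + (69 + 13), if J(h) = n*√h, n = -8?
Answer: 82 + 664*I*√3 ≈ 82.0 + 1150.1*I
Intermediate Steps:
J(h) = -8*√h
J(-3)*(-83) + (69 + 13) = -8*I*√3*(-83) + (69 + 13) = -8*I*√3*(-83) + 82 = 664*I*√3 + 82 = 82 + 664*I*√3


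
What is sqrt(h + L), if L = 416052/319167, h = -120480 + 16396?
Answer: 2*I*sqrt(32724233859858)/35463 ≈ 322.62*I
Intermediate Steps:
h = -104084
L = 46228/35463 (L = 416052*(1/319167) = 46228/35463 ≈ 1.3036)
sqrt(h + L) = sqrt(-104084 + 46228/35463) = sqrt(-3691084664/35463) = 2*I*sqrt(32724233859858)/35463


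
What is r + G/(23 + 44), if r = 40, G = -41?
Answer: 2639/67 ≈ 39.388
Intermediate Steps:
r + G/(23 + 44) = 40 - 41/(23 + 44) = 40 - 41/67 = 2639/67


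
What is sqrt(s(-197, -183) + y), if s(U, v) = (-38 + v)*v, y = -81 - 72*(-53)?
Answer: sqrt(44178) ≈ 210.19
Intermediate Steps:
y = 3735 (y = -81 + 3816 = 3735)
s(U, v) = v*(-38 + v)
sqrt(s(-197, -183) + y) = sqrt(-183*(-38 - 183) + 3735) = sqrt(-183*(-221) + 3735) = sqrt(40443 + 3735) = sqrt(44178)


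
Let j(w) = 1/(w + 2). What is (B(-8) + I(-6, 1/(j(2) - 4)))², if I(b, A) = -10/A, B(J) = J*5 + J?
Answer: 441/4 ≈ 110.25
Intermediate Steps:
B(J) = 6*J (B(J) = 5*J + J = 6*J)
j(w) = 1/(2 + w)
(B(-8) + I(-6, 1/(j(2) - 4)))² = (6*(-8) - (-40 + 10/(2 + 2)))² = (-48 - 10/(1/(1/4 - 4)))² = (-48 - 10/(1/(¼ - 4)))² = (-48 - 10/(1/(-15/4)))² = (-48 - 10/(-4/15))² = (-48 - 10*(-15/4))² = (-48 + 75/2)² = (-21/2)² = 441/4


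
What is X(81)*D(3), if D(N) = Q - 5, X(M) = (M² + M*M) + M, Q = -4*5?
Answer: -330075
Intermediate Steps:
Q = -20
X(M) = M + 2*M² (X(M) = (M² + M²) + M = 2*M² + M = M + 2*M²)
D(N) = -25 (D(N) = -20 - 5 = -25)
X(81)*D(3) = (81*(1 + 2*81))*(-25) = (81*(1 + 162))*(-25) = (81*163)*(-25) = 13203*(-25) = -330075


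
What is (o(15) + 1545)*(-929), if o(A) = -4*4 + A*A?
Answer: -1629466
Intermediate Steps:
o(A) = -16 + A²
(o(15) + 1545)*(-929) = ((-16 + 15²) + 1545)*(-929) = ((-16 + 225) + 1545)*(-929) = (209 + 1545)*(-929) = 1754*(-929) = -1629466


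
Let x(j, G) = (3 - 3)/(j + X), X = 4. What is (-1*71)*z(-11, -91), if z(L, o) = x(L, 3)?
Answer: 0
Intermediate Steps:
x(j, G) = 0 (x(j, G) = (3 - 3)/(j + 4) = 0/(4 + j) = 0)
z(L, o) = 0
(-1*71)*z(-11, -91) = -1*71*0 = -71*0 = 0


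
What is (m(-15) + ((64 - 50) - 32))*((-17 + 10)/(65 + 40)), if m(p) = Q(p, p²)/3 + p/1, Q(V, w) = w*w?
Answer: -5614/5 ≈ -1122.8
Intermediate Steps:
Q(V, w) = w²
m(p) = p + p⁴/3 (m(p) = (p²)²/3 + p/1 = p⁴*(⅓) + p*1 = p⁴/3 + p = p + p⁴/3)
(m(-15) + ((64 - 50) - 32))*((-17 + 10)/(65 + 40)) = ((-15 + (⅓)*(-15)⁴) + ((64 - 50) - 32))*((-17 + 10)/(65 + 40)) = ((-15 + (⅓)*50625) + (14 - 32))*(-7/105) = ((-15 + 16875) - 18)*(-7*1/105) = (16860 - 18)*(-1/15) = 16842*(-1/15) = -5614/5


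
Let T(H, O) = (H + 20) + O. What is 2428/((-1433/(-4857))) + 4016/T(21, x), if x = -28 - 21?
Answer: 11073430/1433 ≈ 7727.4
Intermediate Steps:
x = -49
T(H, O) = 20 + H + O (T(H, O) = (20 + H) + O = 20 + H + O)
2428/((-1433/(-4857))) + 4016/T(21, x) = 2428/((-1433/(-4857))) + 4016/(20 + 21 - 49) = 2428/((-1433*(-1/4857))) + 4016/(-8) = 2428/(1433/4857) + 4016*(-⅛) = 2428*(4857/1433) - 502 = 11792796/1433 - 502 = 11073430/1433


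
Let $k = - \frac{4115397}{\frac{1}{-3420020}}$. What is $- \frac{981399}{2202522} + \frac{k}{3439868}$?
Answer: $\frac{2583326768665490779}{631365412258} \approx 4.0917 \cdot 10^{6}$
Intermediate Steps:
$k = 14074740047940$ ($k = - \frac{4115397}{- \frac{1}{3420020}} = \left(-4115397\right) \left(-3420020\right) = 14074740047940$)
$- \frac{981399}{2202522} + \frac{k}{3439868} = - \frac{981399}{2202522} + \frac{14074740047940}{3439868} = \left(-981399\right) \frac{1}{2202522} + 14074740047940 \cdot \frac{1}{3439868} = - \frac{327133}{734174} + \frac{3518685011985}{859967} = \frac{2583326768665490779}{631365412258}$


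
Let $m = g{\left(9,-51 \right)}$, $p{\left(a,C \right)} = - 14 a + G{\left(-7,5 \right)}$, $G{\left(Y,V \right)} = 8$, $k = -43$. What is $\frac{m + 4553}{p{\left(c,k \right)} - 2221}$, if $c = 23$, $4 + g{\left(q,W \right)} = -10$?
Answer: $- \frac{1513}{845} \approx -1.7905$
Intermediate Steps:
$g{\left(q,W \right)} = -14$ ($g{\left(q,W \right)} = -4 - 10 = -14$)
$p{\left(a,C \right)} = 8 - 14 a$ ($p{\left(a,C \right)} = - 14 a + 8 = 8 - 14 a$)
$m = -14$
$\frac{m + 4553}{p{\left(c,k \right)} - 2221} = \frac{-14 + 4553}{\left(8 - 322\right) - 2221} = \frac{4539}{\left(8 - 322\right) - 2221} = \frac{4539}{-314 - 2221} = \frac{4539}{-2535} = 4539 \left(- \frac{1}{2535}\right) = - \frac{1513}{845}$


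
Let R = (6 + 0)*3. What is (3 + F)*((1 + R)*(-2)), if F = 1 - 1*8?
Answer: 152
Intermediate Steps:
F = -7 (F = 1 - 8 = -7)
R = 18 (R = 6*3 = 18)
(3 + F)*((1 + R)*(-2)) = (3 - 7)*((1 + 18)*(-2)) = -76*(-2) = -4*(-38) = 152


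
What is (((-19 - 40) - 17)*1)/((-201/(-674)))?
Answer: -51224/201 ≈ -254.85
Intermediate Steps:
(((-19 - 40) - 17)*1)/((-201/(-674))) = ((-59 - 17)*1)/((-201*(-1/674))) = (-76*1)/(201/674) = -76*674/201 = -51224/201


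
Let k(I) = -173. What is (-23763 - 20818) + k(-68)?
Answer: -44754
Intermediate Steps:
(-23763 - 20818) + k(-68) = (-23763 - 20818) - 173 = -44581 - 173 = -44754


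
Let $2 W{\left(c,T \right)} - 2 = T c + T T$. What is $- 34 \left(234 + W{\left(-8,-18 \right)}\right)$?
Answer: $-15946$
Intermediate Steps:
$W{\left(c,T \right)} = 1 + \frac{T^{2}}{2} + \frac{T c}{2}$ ($W{\left(c,T \right)} = 1 + \frac{T c + T T}{2} = 1 + \frac{T c + T^{2}}{2} = 1 + \frac{T^{2} + T c}{2} = 1 + \left(\frac{T^{2}}{2} + \frac{T c}{2}\right) = 1 + \frac{T^{2}}{2} + \frac{T c}{2}$)
$- 34 \left(234 + W{\left(-8,-18 \right)}\right) = - 34 \left(234 + \left(1 + \frac{\left(-18\right)^{2}}{2} + \frac{1}{2} \left(-18\right) \left(-8\right)\right)\right) = - 34 \left(234 + \left(1 + \frac{1}{2} \cdot 324 + 72\right)\right) = - 34 \left(234 + \left(1 + 162 + 72\right)\right) = - 34 \left(234 + 235\right) = \left(-34\right) 469 = -15946$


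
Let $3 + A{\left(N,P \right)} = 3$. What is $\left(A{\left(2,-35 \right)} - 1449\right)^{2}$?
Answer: $2099601$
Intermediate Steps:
$A{\left(N,P \right)} = 0$ ($A{\left(N,P \right)} = -3 + 3 = 0$)
$\left(A{\left(2,-35 \right)} - 1449\right)^{2} = \left(0 - 1449\right)^{2} = \left(-1449\right)^{2} = 2099601$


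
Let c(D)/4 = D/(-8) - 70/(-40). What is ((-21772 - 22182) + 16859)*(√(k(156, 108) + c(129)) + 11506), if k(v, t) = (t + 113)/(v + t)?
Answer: -311755070 - 27095*I*√987294/132 ≈ -3.1176e+8 - 2.0396e+5*I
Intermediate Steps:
k(v, t) = (113 + t)/(t + v)
c(D) = 7 - D/2 (c(D) = 4*(D/(-8) - 70/(-40)) = 4*(D*(-⅛) - 70*(-1/40)) = 4*(-D/8 + 7/4) = 4*(7/4 - D/8) = 7 - D/2)
((-21772 - 22182) + 16859)*(√(k(156, 108) + c(129)) + 11506) = ((-21772 - 22182) + 16859)*(√((113 + 108)/(108 + 156) + (7 - ½*129)) + 11506) = (-43954 + 16859)*(√(221/264 + (7 - 129/2)) + 11506) = -27095*(√((1/264)*221 - 115/2) + 11506) = -27095*(√(221/264 - 115/2) + 11506) = -27095*(√(-14959/264) + 11506) = -27095*(I*√987294/132 + 11506) = -27095*(11506 + I*√987294/132) = -311755070 - 27095*I*√987294/132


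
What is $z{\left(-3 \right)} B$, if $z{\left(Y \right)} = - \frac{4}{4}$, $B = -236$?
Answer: $236$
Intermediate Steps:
$z{\left(Y \right)} = -1$ ($z{\left(Y \right)} = \left(-4\right) \frac{1}{4} = -1$)
$z{\left(-3 \right)} B = \left(-1\right) \left(-236\right) = 236$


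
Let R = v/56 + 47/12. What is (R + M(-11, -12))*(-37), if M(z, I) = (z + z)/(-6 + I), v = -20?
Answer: -44585/252 ≈ -176.92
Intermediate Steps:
M(z, I) = 2*z/(-6 + I) (M(z, I) = (2*z)/(-6 + I) = 2*z/(-6 + I))
R = 299/84 (R = -20/56 + 47/12 = -20*1/56 + 47*(1/12) = -5/14 + 47/12 = 299/84 ≈ 3.5595)
(R + M(-11, -12))*(-37) = (299/84 + 2*(-11)/(-6 - 12))*(-37) = (299/84 + 2*(-11)/(-18))*(-37) = (299/84 + 2*(-11)*(-1/18))*(-37) = (299/84 + 11/9)*(-37) = (1205/252)*(-37) = -44585/252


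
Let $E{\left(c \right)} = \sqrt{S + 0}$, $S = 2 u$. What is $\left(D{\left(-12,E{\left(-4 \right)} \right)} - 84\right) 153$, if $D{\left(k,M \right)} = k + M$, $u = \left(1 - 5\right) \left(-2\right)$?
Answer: $-14076$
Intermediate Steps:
$u = 8$ ($u = \left(-4\right) \left(-2\right) = 8$)
$S = 16$ ($S = 2 \cdot 8 = 16$)
$E{\left(c \right)} = 4$ ($E{\left(c \right)} = \sqrt{16 + 0} = \sqrt{16} = 4$)
$D{\left(k,M \right)} = M + k$
$\left(D{\left(-12,E{\left(-4 \right)} \right)} - 84\right) 153 = \left(\left(4 - 12\right) - 84\right) 153 = \left(-8 - 84\right) 153 = \left(-92\right) 153 = -14076$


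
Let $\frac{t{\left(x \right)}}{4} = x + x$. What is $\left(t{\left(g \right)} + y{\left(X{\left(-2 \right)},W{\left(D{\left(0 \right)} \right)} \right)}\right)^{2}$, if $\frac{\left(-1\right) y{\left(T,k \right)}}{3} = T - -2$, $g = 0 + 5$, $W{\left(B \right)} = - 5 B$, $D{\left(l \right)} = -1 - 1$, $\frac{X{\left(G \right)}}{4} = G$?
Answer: $3364$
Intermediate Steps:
$X{\left(G \right)} = 4 G$
$D{\left(l \right)} = -2$ ($D{\left(l \right)} = -1 - 1 = -2$)
$g = 5$
$y{\left(T,k \right)} = -6 - 3 T$ ($y{\left(T,k \right)} = - 3 \left(T - -2\right) = - 3 \left(T + 2\right) = - 3 \left(2 + T\right) = -6 - 3 T$)
$t{\left(x \right)} = 8 x$ ($t{\left(x \right)} = 4 \left(x + x\right) = 4 \cdot 2 x = 8 x$)
$\left(t{\left(g \right)} + y{\left(X{\left(-2 \right)},W{\left(D{\left(0 \right)} \right)} \right)}\right)^{2} = \left(8 \cdot 5 - \left(6 + 3 \cdot 4 \left(-2\right)\right)\right)^{2} = \left(40 - -18\right)^{2} = \left(40 + \left(-6 + 24\right)\right)^{2} = \left(40 + 18\right)^{2} = 58^{2} = 3364$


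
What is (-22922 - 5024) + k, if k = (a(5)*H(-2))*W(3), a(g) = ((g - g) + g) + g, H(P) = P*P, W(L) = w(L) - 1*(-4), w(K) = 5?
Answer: -27586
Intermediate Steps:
W(L) = 9 (W(L) = 5 - 1*(-4) = 5 + 4 = 9)
H(P) = P**2
a(g) = 2*g (a(g) = (0 + g) + g = g + g = 2*g)
k = 360 (k = ((2*5)*(-2)**2)*9 = (10*4)*9 = 40*9 = 360)
(-22922 - 5024) + k = (-22922 - 5024) + 360 = -27946 + 360 = -27586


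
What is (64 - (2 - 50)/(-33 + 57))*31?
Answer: 2046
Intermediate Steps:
(64 - (2 - 50)/(-33 + 57))*31 = (64 - (-48)/24)*31 = (64 - 1*(-2))*31 = (64 + 2)*31 = 66*31 = 2046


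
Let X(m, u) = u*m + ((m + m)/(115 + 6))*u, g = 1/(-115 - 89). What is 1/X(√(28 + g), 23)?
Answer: 242*√291261/16156419 ≈ 0.0080837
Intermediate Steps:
g = -1/204 (g = 1/(-204) = -1/204 ≈ -0.0049020)
X(m, u) = 123*m*u/121 (X(m, u) = m*u + ((2*m)/121)*u = m*u + ((2*m)*(1/121))*u = m*u + (2*m/121)*u = m*u + 2*m*u/121 = 123*m*u/121)
1/X(√(28 + g), 23) = 1/((123/121)*√(28 - 1/204)*23) = 1/((123/121)*√(5711/204)*23) = 1/((123/121)*(√291261/102)*23) = 1/(943*√291261/4114) = 242*√291261/16156419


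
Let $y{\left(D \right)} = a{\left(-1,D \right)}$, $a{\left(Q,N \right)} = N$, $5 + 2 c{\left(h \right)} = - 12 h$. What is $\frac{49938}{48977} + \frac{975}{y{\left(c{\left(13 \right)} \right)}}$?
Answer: $- \frac{87465132}{7885297} \approx -11.092$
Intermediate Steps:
$c{\left(h \right)} = - \frac{5}{2} - 6 h$ ($c{\left(h \right)} = - \frac{5}{2} + \frac{\left(-12\right) h}{2} = - \frac{5}{2} - 6 h$)
$y{\left(D \right)} = D$
$\frac{49938}{48977} + \frac{975}{y{\left(c{\left(13 \right)} \right)}} = \frac{49938}{48977} + \frac{975}{- \frac{5}{2} - 78} = 49938 \cdot \frac{1}{48977} + \frac{975}{- \frac{5}{2} - 78} = \frac{49938}{48977} + \frac{975}{- \frac{161}{2}} = \frac{49938}{48977} + 975 \left(- \frac{2}{161}\right) = \frac{49938}{48977} - \frac{1950}{161} = - \frac{87465132}{7885297}$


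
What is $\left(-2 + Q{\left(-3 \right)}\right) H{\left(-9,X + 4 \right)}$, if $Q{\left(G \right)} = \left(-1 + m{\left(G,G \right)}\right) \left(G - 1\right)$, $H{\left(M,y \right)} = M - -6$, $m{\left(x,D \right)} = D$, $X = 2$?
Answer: $-42$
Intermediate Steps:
$H{\left(M,y \right)} = 6 + M$ ($H{\left(M,y \right)} = M + 6 = 6 + M$)
$Q{\left(G \right)} = \left(-1 + G\right)^{2}$ ($Q{\left(G \right)} = \left(-1 + G\right) \left(G - 1\right) = \left(-1 + G\right) \left(-1 + G\right) = \left(-1 + G\right)^{2}$)
$\left(-2 + Q{\left(-3 \right)}\right) H{\left(-9,X + 4 \right)} = \left(-2 + \left(1 + \left(-3\right)^{2} - -6\right)\right) \left(6 - 9\right) = \left(-2 + \left(1 + 9 + 6\right)\right) \left(-3\right) = \left(-2 + 16\right) \left(-3\right) = 14 \left(-3\right) = -42$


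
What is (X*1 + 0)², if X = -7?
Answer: 49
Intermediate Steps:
(X*1 + 0)² = (-7*1 + 0)² = (-7 + 0)² = (-7)² = 49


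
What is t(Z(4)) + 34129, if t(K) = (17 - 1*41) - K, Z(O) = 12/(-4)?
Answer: 34108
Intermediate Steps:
Z(O) = -3 (Z(O) = 12*(-¼) = -3)
t(K) = -24 - K (t(K) = (17 - 41) - K = -24 - K)
t(Z(4)) + 34129 = (-24 - 1*(-3)) + 34129 = (-24 + 3) + 34129 = -21 + 34129 = 34108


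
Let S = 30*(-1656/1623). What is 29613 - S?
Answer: 16037193/541 ≈ 29644.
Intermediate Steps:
S = -16560/541 (S = 30*(-1656*1/1623) = 30*(-552/541) = -16560/541 ≈ -30.610)
29613 - S = 29613 - 1*(-16560/541) = 29613 + 16560/541 = 16037193/541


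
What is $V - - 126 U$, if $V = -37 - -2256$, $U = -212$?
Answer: $-24493$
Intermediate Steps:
$V = 2219$ ($V = -37 + 2256 = 2219$)
$V - - 126 U = 2219 - \left(-126\right) \left(-212\right) = 2219 - 26712 = -24493$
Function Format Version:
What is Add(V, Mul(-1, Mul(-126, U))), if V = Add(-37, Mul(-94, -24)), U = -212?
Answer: -24493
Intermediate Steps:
V = 2219 (V = Add(-37, 2256) = 2219)
Add(V, Mul(-1, Mul(-126, U))) = Add(2219, Mul(-1, Mul(-126, -212))) = Add(2219, Mul(-1, 26712)) = Add(2219, -26712) = -24493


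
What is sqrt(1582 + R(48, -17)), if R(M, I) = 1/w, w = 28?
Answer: sqrt(310079)/14 ≈ 39.775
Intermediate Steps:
R(M, I) = 1/28
sqrt(1582 + R(48, -17)) = sqrt(1582 + 1/28) = sqrt(44297/28) = sqrt(310079)/14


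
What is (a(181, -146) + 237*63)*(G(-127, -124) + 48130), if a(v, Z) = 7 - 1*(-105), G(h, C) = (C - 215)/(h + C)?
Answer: 181734016667/251 ≈ 7.2404e+8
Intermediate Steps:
G(h, C) = (-215 + C)/(C + h)
a(v, Z) = 112 (a(v, Z) = 7 + 105 = 112)
(a(181, -146) + 237*63)*(G(-127, -124) + 48130) = (112 + 237*63)*((-215 - 124)/(-124 - 127) + 48130) = (112 + 14931)*(-339/(-251) + 48130) = 15043*(-1/251*(-339) + 48130) = 15043*(339/251 + 48130) = 15043*(12080969/251) = 181734016667/251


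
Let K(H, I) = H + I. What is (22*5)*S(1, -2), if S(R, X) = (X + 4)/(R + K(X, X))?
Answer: -220/3 ≈ -73.333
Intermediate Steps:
S(R, X) = (4 + X)/(R + 2*X) (S(R, X) = (X + 4)/(R + (X + X)) = (4 + X)/(R + 2*X))
(22*5)*S(1, -2) = (22*5)*((4 - 2)/(1 + 2*(-2))) = 110*(2/(1 - 4)) = 110*(2/(-3)) = 110*(-⅓*2) = 110*(-⅔) = -220/3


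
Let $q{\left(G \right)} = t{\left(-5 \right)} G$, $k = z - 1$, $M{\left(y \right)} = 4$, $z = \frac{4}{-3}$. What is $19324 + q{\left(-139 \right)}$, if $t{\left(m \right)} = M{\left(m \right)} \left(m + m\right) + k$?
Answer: $\frac{75625}{3} \approx 25208.0$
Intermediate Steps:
$z = - \frac{4}{3}$ ($z = 4 \left(- \frac{1}{3}\right) = - \frac{4}{3} \approx -1.3333$)
$k = - \frac{7}{3}$ ($k = - \frac{4}{3} - 1 = - \frac{7}{3} \approx -2.3333$)
$t{\left(m \right)} = - \frac{7}{3} + 8 m$ ($t{\left(m \right)} = 4 \left(m + m\right) - \frac{7}{3} = 4 \cdot 2 m - \frac{7}{3} = 8 m - \frac{7}{3} = - \frac{7}{3} + 8 m$)
$q{\left(G \right)} = - \frac{127 G}{3}$ ($q{\left(G \right)} = \left(- \frac{7}{3} + 8 \left(-5\right)\right) G = \left(- \frac{7}{3} - 40\right) G = - \frac{127 G}{3}$)
$19324 + q{\left(-139 \right)} = 19324 - - \frac{17653}{3} = 19324 + \frac{17653}{3} = \frac{75625}{3}$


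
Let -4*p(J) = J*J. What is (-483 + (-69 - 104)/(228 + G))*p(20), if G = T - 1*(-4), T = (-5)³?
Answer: 5185400/107 ≈ 48462.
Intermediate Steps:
p(J) = -J²/4 (p(J) = -J*J/4 = -J²/4)
T = -125
G = -121 (G = -125 - 1*(-4) = -125 + 4 = -121)
(-483 + (-69 - 104)/(228 + G))*p(20) = (-483 + (-69 - 104)/(228 - 121))*(-¼*20²) = (-483 - 173/107)*(-¼*400) = (-483 - 173*1/107)*(-100) = (-483 - 173/107)*(-100) = -51854/107*(-100) = 5185400/107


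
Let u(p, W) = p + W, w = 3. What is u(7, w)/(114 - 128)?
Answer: -5/7 ≈ -0.71429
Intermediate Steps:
u(p, W) = W + p
u(7, w)/(114 - 128) = (3 + 7)/(114 - 128) = 10/(-14) = -1/14*10 = -5/7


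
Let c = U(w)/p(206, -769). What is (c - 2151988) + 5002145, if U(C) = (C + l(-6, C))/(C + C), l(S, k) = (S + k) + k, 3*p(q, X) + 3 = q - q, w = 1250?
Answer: 1781347189/625 ≈ 2.8502e+6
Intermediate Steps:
p(q, X) = -1 (p(q, X) = -1 + (q - q)/3 = -1 + (⅓)*0 = -1 + 0 = -1)
l(S, k) = S + 2*k
U(C) = (-6 + 3*C)/(2*C) (U(C) = (C + (-6 + 2*C))/(C + C) = (-6 + 3*C)/((2*C)) = (-6 + 3*C)*(1/(2*C)) = (-6 + 3*C)/(2*C))
c = -936/625 (c = (3/2 - 3/1250)/(-1) = (3/2 - 3*1/1250)*(-1) = (3/2 - 3/1250)*(-1) = (936/625)*(-1) = -936/625 ≈ -1.4976)
(c - 2151988) + 5002145 = (-936/625 - 2151988) + 5002145 = -1344993436/625 + 5002145 = 1781347189/625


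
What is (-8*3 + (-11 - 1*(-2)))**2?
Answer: 1089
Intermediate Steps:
(-8*3 + (-11 - 1*(-2)))**2 = (-24 + (-11 + 2))**2 = (-24 - 9)**2 = (-33)**2 = 1089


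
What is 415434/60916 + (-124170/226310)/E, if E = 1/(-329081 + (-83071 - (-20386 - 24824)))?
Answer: 138781059280239/689294998 ≈ 2.0134e+5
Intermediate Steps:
E = -1/366942 (E = 1/(-329081 + (-83071 - 1*(-45210))) = 1/(-329081 + (-83071 + 45210)) = 1/(-329081 - 37861) = 1/(-366942) = -1/366942 ≈ -2.7252e-6)
415434/60916 + (-124170/226310)/E = 415434/60916 + (-124170/226310)/(-1/366942) = 415434*(1/60916) - 124170*1/226310*(-366942) = 207717/30458 - 12417/22631*(-366942) = 207717/30458 + 4556318814/22631 = 138781059280239/689294998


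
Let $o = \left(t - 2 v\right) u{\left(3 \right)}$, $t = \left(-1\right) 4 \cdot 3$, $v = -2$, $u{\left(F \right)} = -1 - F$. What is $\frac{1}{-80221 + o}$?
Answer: $- \frac{1}{80189} \approx -1.2471 \cdot 10^{-5}$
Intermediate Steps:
$t = -12$ ($t = \left(-4\right) 3 = -12$)
$o = 32$ ($o = \left(-12 - -4\right) \left(-1 - 3\right) = \left(-12 + 4\right) \left(-1 - 3\right) = \left(-8\right) \left(-4\right) = 32$)
$\frac{1}{-80221 + o} = \frac{1}{-80221 + 32} = \frac{1}{-80189} = - \frac{1}{80189}$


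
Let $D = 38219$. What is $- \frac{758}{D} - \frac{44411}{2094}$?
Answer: $- \frac{1698931261}{80030586} \approx -21.229$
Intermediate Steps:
$- \frac{758}{D} - \frac{44411}{2094} = - \frac{758}{38219} - \frac{44411}{2094} = - \frac{1698931261}{80030586}$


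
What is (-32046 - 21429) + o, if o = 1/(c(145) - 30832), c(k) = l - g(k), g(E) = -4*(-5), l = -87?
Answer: -1654463026/30939 ≈ -53475.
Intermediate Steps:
g(E) = 20
c(k) = -107 (c(k) = -87 - 1*20 = -87 - 20 = -107)
o = -1/30939 (o = 1/(-107 - 30832) = 1/(-30939) = -1/30939 ≈ -3.2322e-5)
(-32046 - 21429) + o = (-32046 - 21429) - 1/30939 = -53475 - 1/30939 = -1654463026/30939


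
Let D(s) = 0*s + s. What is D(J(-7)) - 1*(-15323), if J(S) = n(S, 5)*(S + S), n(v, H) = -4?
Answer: 15379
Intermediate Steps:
J(S) = -8*S (J(S) = -4*(S + S) = -8*S)
D(s) = s (D(s) = 0 + s = s)
D(J(-7)) - 1*(-15323) = -8*(-7) - 1*(-15323) = 56 + 15323 = 15379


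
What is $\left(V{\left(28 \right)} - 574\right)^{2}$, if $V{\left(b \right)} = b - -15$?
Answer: $281961$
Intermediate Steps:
$V{\left(b \right)} = 15 + b$ ($V{\left(b \right)} = b + 15 = 15 + b$)
$\left(V{\left(28 \right)} - 574\right)^{2} = \left(\left(15 + 28\right) - 574\right)^{2} = \left(43 - 574\right)^{2} = \left(-531\right)^{2} = 281961$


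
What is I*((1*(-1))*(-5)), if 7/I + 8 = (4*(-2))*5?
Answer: -35/48 ≈ -0.72917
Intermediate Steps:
I = -7/48 (I = 7/(-8 + (4*(-2))*5) = 7/(-8 - 8*5) = 7/(-8 - 40) = 7/(-48) = 7*(-1/48) = -7/48 ≈ -0.14583)
I*((1*(-1))*(-5)) = -7*1*(-1)*(-5)/48 = -(-7)*(-5)/48 = -7/48*5 = -35/48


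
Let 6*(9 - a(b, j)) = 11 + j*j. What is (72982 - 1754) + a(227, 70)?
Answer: 140837/2 ≈ 70419.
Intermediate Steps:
a(b, j) = 43/6 - j²/6 (a(b, j) = 9 - (11 + j*j)/6 = 9 - (11 + j²)/6 = 9 + (-11/6 - j²/6) = 43/6 - j²/6)
(72982 - 1754) + a(227, 70) = (72982 - 1754) + (43/6 - ⅙*70²) = 71228 + (43/6 - ⅙*4900) = 71228 + (43/6 - 2450/3) = 71228 - 1619/2 = 140837/2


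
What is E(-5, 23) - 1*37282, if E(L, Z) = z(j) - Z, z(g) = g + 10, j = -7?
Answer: -37302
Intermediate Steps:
z(g) = 10 + g
E(L, Z) = 3 - Z (E(L, Z) = (10 - 7) - Z = 3 - Z)
E(-5, 23) - 1*37282 = (3 - 1*23) - 1*37282 = (3 - 23) - 37282 = -20 - 37282 = -37302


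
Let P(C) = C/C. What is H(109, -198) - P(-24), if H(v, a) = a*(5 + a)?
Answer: 38213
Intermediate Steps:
P(C) = 1
H(109, -198) - P(-24) = -198*(5 - 198) - 1*1 = -198*(-193) - 1 = 38214 - 1 = 38213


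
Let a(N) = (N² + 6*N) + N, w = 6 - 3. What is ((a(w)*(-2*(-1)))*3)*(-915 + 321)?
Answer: -106920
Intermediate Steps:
w = 3
a(N) = N² + 7*N
((a(w)*(-2*(-1)))*3)*(-915 + 321) = (((3*(7 + 3))*(-2*(-1)))*3)*(-915 + 321) = (((3*10)*2)*3)*(-594) = ((30*2)*3)*(-594) = (60*3)*(-594) = 180*(-594) = -106920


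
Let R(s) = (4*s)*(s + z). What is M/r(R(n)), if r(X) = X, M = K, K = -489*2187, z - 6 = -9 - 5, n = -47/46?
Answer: -565735347/19505 ≈ -29005.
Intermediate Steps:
n = -47/46 (n = -47*1/46 = -47/46 ≈ -1.0217)
z = -8 (z = 6 + (-9 - 5) = 6 - 14 = -8)
K = -1069443
R(s) = 4*s*(-8 + s) (R(s) = (4*s)*(s - 8) = (4*s)*(-8 + s) = 4*s*(-8 + s))
M = -1069443
M/r(R(n)) = -1069443*(-23/(94*(-8 - 47/46))) = -1069443/(4*(-47/46)*(-415/46)) = -1069443/19505/529 = -1069443*529/19505 = -565735347/19505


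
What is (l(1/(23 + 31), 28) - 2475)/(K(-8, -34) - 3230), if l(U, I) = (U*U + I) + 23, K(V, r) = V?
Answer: 7068383/9442008 ≈ 0.74861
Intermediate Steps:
l(U, I) = 23 + I + U**2 (l(U, I) = (U**2 + I) + 23 = (I + U**2) + 23 = 23 + I + U**2)
(l(1/(23 + 31), 28) - 2475)/(K(-8, -34) - 3230) = ((23 + 28 + (1/(23 + 31))**2) - 2475)/(-8 - 3230) = ((23 + 28 + (1/54)**2) - 2475)/(-3238) = ((23 + 28 + (1/54)**2) - 2475)*(-1/3238) = ((23 + 28 + 1/2916) - 2475)*(-1/3238) = (148717/2916 - 2475)*(-1/3238) = -7068383/2916*(-1/3238) = 7068383/9442008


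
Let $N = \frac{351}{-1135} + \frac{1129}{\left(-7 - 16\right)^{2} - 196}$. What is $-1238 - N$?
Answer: $- \frac{469072822}{377955} \approx -1241.1$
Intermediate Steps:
$N = \frac{1164532}{377955}$ ($N = 351 \left(- \frac{1}{1135}\right) + \frac{1129}{\left(-23\right)^{2} - 196} = - \frac{351}{1135} + \frac{1129}{529 - 196} = - \frac{351}{1135} + \frac{1129}{333} = \frac{1164532}{377955} \approx 3.0811$)
$-1238 - N = -1238 - \frac{1164532}{377955} = - \frac{469072822}{377955}$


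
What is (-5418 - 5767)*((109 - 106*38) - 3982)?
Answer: 88372685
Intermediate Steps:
(-5418 - 5767)*((109 - 106*38) - 3982) = -11185*((109 - 4028) - 3982) = -11185*(-3919 - 3982) = -11185*(-7901) = 88372685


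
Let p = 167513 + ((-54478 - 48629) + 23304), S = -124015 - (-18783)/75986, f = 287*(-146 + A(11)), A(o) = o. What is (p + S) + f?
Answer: -5702730517/75986 ≈ -75050.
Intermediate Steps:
f = -38745 (f = 287*(-146 + 11) = 287*(-135) = -38745)
S = -9423385007/75986 (S = -124015 - (-18783)/75986 = -124015 - 1*(-18783/75986) = -124015 + 18783/75986 = -9423385007/75986 ≈ -1.2401e+5)
p = 87710 (p = 167513 + (-103107 + 23304) = 167513 - 79803 = 87710)
(p + S) + f = (87710 - 9423385007/75986) - 38745 = -2758652947/75986 - 38745 = -5702730517/75986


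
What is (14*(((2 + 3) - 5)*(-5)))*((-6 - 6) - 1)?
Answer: 0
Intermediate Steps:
(14*(((2 + 3) - 5)*(-5)))*((-6 - 6) - 1) = (14*((5 - 5)*(-5)))*(-12 - 1) = (14*(0*(-5)))*(-13) = (14*0)*(-13) = 0*(-13) = 0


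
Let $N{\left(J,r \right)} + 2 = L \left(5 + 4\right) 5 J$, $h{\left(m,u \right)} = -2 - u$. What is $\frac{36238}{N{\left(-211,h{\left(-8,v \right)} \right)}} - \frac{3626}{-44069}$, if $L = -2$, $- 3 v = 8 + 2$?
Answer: $\frac{832911455}{418391086} \approx 1.9907$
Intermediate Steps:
$v = - \frac{10}{3}$ ($v = - \frac{8 + 2}{3} = \left(- \frac{1}{3}\right) 10 = - \frac{10}{3} \approx -3.3333$)
$N{\left(J,r \right)} = -2 - 90 J$ ($N{\left(J,r \right)} = -2 + - 2 \left(5 + 4\right) 5 J = -2 + - 2 \cdot 9 \cdot 5 J = -2 + \left(-2\right) 45 J = -2 - 90 J$)
$\frac{36238}{N{\left(-211,h{\left(-8,v \right)} \right)}} - \frac{3626}{-44069} = \frac{36238}{-2 - -18990} - \frac{3626}{-44069} = \frac{36238}{-2 + 18990} - - \frac{3626}{44069} = \frac{36238}{18988} + \frac{3626}{44069} = 36238 \cdot \frac{1}{18988} + \frac{3626}{44069} = \frac{18119}{9494} + \frac{3626}{44069} = \frac{832911455}{418391086}$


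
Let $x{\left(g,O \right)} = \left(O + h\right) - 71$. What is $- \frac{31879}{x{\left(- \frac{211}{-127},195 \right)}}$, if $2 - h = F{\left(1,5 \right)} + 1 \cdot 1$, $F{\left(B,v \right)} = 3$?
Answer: $- \frac{31879}{122} \approx -261.3$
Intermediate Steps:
$h = -2$ ($h = 2 - \left(3 + 1 \cdot 1\right) = 2 - \left(3 + 1\right) = 2 - 4 = -2$)
$x{\left(g,O \right)} = -73 + O$ ($x{\left(g,O \right)} = \left(O - 2\right) - 71 = \left(-2 + O\right) - 71 = -73 + O$)
$- \frac{31879}{x{\left(- \frac{211}{-127},195 \right)}} = - \frac{31879}{-73 + 195} = - \frac{31879}{122}$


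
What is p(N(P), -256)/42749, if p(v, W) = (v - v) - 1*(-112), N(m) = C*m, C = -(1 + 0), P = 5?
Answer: 16/6107 ≈ 0.0026199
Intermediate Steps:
C = -1 (C = -1*1 = -1)
N(m) = -m
p(v, W) = 112 (p(v, W) = 0 + 112 = 112)
p(N(P), -256)/42749 = 112/42749 = 112*(1/42749) = 16/6107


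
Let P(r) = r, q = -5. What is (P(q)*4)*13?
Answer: -260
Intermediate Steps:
(P(q)*4)*13 = -5*4*13 = -20*13 = -260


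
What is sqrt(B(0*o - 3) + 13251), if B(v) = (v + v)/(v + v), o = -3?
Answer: 2*sqrt(3313) ≈ 115.12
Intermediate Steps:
B(v) = 1 (B(v) = (2*v)/((2*v)) = (2*v)*(1/(2*v)) = 1)
sqrt(B(0*o - 3) + 13251) = sqrt(1 + 13251) = sqrt(13252) = 2*sqrt(3313)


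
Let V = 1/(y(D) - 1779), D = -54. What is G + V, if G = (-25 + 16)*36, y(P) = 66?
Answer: -555013/1713 ≈ -324.00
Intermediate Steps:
V = -1/1713 (V = 1/(66 - 1779) = 1/(-1713) = -1/1713 ≈ -0.00058377)
G = -324 (G = -9*36 = -324)
G + V = -324 - 1/1713 = -555013/1713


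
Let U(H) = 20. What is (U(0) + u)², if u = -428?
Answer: 166464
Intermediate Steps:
(U(0) + u)² = (20 - 428)² = (-408)² = 166464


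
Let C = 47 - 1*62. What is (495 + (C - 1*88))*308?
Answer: 120736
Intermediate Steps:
C = -15 (C = 47 - 62 = -15)
(495 + (C - 1*88))*308 = (495 + (-15 - 1*88))*308 = (495 + (-15 - 88))*308 = (495 - 103)*308 = 392*308 = 120736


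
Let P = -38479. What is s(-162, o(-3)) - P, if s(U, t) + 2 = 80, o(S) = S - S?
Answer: 38557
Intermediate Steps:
o(S) = 0
s(U, t) = 78 (s(U, t) = -2 + 80 = 78)
s(-162, o(-3)) - P = 78 - 1*(-38479) = 78 + 38479 = 38557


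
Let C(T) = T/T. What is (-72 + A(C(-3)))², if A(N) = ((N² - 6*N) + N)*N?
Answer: 5776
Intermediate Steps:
C(T) = 1
A(N) = N*(N² - 5*N) (A(N) = (N² - 5*N)*N = N*(N² - 5*N))
(-72 + A(C(-3)))² = (-72 + 1²*(-5 + 1))² = (-72 + 1*(-4))² = (-72 - 4)² = (-76)² = 5776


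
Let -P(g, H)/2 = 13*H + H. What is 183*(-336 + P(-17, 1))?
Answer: -66612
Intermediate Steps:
P(g, H) = -28*H (P(g, H) = -2*(13*H + H) = -28*H)
183*(-336 + P(-17, 1)) = 183*(-336 - 28*1) = 183*(-336 - 28) = 183*(-364) = -66612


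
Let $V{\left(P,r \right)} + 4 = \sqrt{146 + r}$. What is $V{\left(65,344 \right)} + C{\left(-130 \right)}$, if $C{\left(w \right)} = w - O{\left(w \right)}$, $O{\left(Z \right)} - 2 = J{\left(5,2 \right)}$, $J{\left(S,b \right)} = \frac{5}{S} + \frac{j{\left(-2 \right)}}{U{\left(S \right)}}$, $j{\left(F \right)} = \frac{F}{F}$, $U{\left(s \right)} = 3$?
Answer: $- \frac{412}{3} + 7 \sqrt{10} \approx -115.2$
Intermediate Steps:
$j{\left(F \right)} = 1$
$V{\left(P,r \right)} = -4 + \sqrt{146 + r}$
$J{\left(S,b \right)} = \frac{1}{3} + \frac{5}{S}$ ($J{\left(S,b \right)} = \frac{5}{S} + 1 \cdot \frac{1}{3} = \frac{5}{S} + \frac{1}{3} = \frac{1}{3} + \frac{5}{S}$)
$O{\left(Z \right)} = \frac{10}{3}$ ($O{\left(Z \right)} = 2 + \frac{15 + 5}{3 \cdot 5} = 2 + \frac{1}{3} \cdot \frac{1}{5} \cdot 20 = 2 + \frac{4}{3} = \frac{10}{3}$)
$C{\left(w \right)} = - \frac{10}{3} + w$ ($C{\left(w \right)} = w - \frac{10}{3} = - \frac{10}{3} + w$)
$V{\left(65,344 \right)} + C{\left(-130 \right)} = \left(-4 + \sqrt{146 + 344}\right) - \frac{400}{3} = \left(-4 + \sqrt{490}\right) - \frac{400}{3} = \left(-4 + 7 \sqrt{10}\right) - \frac{400}{3} = - \frac{412}{3} + 7 \sqrt{10}$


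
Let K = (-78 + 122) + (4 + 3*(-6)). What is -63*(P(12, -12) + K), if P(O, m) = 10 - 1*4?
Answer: -2268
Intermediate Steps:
P(O, m) = 6 (P(O, m) = 10 - 4 = 6)
K = 30 (K = 44 + (4 - 18) = 44 - 14 = 30)
-63*(P(12, -12) + K) = -63*(6 + 30) = -63*36 = -2268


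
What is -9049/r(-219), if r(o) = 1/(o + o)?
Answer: 3963462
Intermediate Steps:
r(o) = 1/(2*o)
-9049/r(-219) = -9049/((1/2)/(-219)) = -9049/((1/2)*(-1/219)) = -9049/(-1/438) = -9049*(-438) = 3963462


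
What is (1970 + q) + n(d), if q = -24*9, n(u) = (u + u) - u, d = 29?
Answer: 1783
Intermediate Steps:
n(u) = u (n(u) = 2*u - u = u)
q = -216
(1970 + q) + n(d) = (1970 - 216) + 29 = 1754 + 29 = 1783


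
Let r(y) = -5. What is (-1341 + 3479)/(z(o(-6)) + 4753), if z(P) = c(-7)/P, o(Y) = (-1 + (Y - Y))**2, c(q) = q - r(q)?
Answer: 2138/4751 ≈ 0.45001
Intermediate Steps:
c(q) = 5 + q (c(q) = q - 1*(-5) = q + 5 = 5 + q)
o(Y) = 1 (o(Y) = (-1 + 0)**2 = (-1)**2 = 1)
z(P) = -2/P (z(P) = (5 - 7)/P = -2/P)
(-1341 + 3479)/(z(o(-6)) + 4753) = (-1341 + 3479)/(-2/1 + 4753) = 2138/(-2*1 + 4753) = 2138/(-2 + 4753) = 2138/4751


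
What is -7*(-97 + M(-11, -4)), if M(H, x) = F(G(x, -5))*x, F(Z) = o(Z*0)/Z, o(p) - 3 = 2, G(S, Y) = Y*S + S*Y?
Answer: 1365/2 ≈ 682.50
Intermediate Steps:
G(S, Y) = 2*S*Y (G(S, Y) = S*Y + S*Y = 2*S*Y)
o(p) = 5 (o(p) = 3 + 2 = 5)
F(Z) = 5/Z
M(H, x) = -1/2 (M(H, x) = (5/((2*x*(-5))))*x = (5/((-10*x)))*x = (5*(-1/(10*x)))*x = (-1/(2*x))*x = -1/2)
-7*(-97 + M(-11, -4)) = -7*(-97 - 1/2) = -7*(-195/2) = 1365/2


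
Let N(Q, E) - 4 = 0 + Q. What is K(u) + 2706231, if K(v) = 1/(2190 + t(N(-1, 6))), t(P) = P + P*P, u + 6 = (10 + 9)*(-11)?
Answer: 5959120663/2202 ≈ 2.7062e+6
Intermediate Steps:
N(Q, E) = 4 + Q (N(Q, E) = 4 + (0 + Q) = 4 + Q)
u = -215 (u = -6 + (10 + 9)*(-11) = -6 + 19*(-11) = -6 - 209 = -215)
t(P) = P + P**2
K(v) = 1/2202 (K(v) = 1/(2190 + (4 - 1)*(1 + (4 - 1))) = 1/(2190 + 3*(1 + 3)) = 1/(2190 + 3*4) = 1/(2190 + 12) = 1/2202)
K(u) + 2706231 = 1/2202 + 2706231 = 5959120663/2202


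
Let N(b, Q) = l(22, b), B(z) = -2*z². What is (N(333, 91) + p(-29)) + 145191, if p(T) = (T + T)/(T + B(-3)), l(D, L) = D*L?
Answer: 7168357/47 ≈ 1.5252e+5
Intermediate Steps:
p(T) = 2*T/(-18 + T) (p(T) = (T + T)/(T - 2*(-3)²) = (2*T)/(T - 2*9) = (2*T)/(T - 18) = (2*T)/(-18 + T) = 2*T/(-18 + T))
N(b, Q) = 22*b
(N(333, 91) + p(-29)) + 145191 = (22*333 + 2*(-29)/(-18 - 29)) + 145191 = (7326 + 2*(-29)/(-47)) + 145191 = (7326 + 2*(-29)*(-1/47)) + 145191 = (7326 + 58/47) + 145191 = 344380/47 + 145191 = 7168357/47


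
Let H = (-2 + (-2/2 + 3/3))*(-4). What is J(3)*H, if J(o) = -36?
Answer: -288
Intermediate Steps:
H = 8 (H = (-2 + (-2*1/2 + 3*(1/3)))*(-4) = (-2 + (-1 + 1))*(-4) = (-2 + 0)*(-4) = -2*(-4) = 8)
J(3)*H = -36*8 = -288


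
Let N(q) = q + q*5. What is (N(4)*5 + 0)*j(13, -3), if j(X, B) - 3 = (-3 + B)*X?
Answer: -9000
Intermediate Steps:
N(q) = 6*q (N(q) = q + 5*q = 6*q)
j(X, B) = 3 + X*(-3 + B) (j(X, B) = 3 + (-3 + B)*X = 3 + X*(-3 + B))
(N(4)*5 + 0)*j(13, -3) = ((6*4)*5 + 0)*(3 - 3*13 - 3*13) = (24*5 + 0)*(3 - 39 - 39) = (120 + 0)*(-75) = 120*(-75) = -9000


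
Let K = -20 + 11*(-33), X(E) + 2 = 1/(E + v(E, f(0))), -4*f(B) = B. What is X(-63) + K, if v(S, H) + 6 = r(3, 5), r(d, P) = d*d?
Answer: -23101/60 ≈ -385.02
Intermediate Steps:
r(d, P) = d²
f(B) = -B/4
v(S, H) = 3 (v(S, H) = -6 + 3² = -6 + 9 = 3)
X(E) = -2 + 1/(3 + E) (X(E) = -2 + 1/(E + 3) = -2 + 1/(3 + E))
K = -383 (K = -20 - 363 = -383)
X(-63) + K = (-5 - 2*(-63))/(3 - 63) - 383 = (-5 + 126)/(-60) - 383 = -1/60*121 - 383 = -121/60 - 383 = -23101/60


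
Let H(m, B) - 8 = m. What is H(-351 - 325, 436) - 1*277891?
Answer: -278559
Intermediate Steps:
H(m, B) = 8 + m
H(-351 - 325, 436) - 1*277891 = (8 + (-351 - 325)) - 1*277891 = (8 - 676) - 277891 = -668 - 277891 = -278559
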